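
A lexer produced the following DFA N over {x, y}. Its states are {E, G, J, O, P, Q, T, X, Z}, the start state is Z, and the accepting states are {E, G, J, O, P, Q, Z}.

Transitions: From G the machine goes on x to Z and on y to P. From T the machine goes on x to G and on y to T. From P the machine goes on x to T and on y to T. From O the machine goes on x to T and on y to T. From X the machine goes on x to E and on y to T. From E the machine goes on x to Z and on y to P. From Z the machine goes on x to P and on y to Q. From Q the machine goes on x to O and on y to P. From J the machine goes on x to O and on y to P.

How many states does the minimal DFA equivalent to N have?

Reachable states from the start: {G,O,P,Q,T,Z}. Unreachable: {E,J,X} — drop them.
P0 = {G,O,P,Q,Z} | {T}.
On input x, block {G,O,P,Q,Z} splits into {G,Q,Z} and {O,P}.
On input x, block {G,Q,Z} splits into {Q,Z} and {G}.
Refine {Q,Z} on symbol y: members go to different blocks, giving {Z} and {Q}.
Stable partition: {Z} | {T} | {O,P} | {G} | {Q} — 5 equivalence classes.

5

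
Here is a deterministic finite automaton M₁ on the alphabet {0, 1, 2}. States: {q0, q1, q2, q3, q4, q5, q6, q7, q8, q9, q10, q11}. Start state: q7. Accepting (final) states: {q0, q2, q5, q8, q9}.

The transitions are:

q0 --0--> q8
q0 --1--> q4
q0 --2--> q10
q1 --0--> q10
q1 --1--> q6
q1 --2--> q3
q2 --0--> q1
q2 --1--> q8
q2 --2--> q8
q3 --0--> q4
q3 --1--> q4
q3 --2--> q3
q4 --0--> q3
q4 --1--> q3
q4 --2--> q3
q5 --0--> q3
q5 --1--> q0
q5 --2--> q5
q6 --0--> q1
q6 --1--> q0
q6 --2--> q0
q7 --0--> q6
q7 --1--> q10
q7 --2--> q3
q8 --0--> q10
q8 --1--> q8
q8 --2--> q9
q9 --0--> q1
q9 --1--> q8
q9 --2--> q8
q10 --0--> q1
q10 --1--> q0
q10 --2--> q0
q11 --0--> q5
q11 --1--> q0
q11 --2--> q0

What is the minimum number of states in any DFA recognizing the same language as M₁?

6

Reachable states from the start: {q0,q1,q3,q4,q6,q7,q8,q9,q10}. Unreachable: {q2,q5,q11} — drop them.
P0 = {q0,q8,q9} | {q1,q3,q4,q6,q7,q10}.
On input 0, block {q0,q8,q9} splits into {q8,q9} and {q0}.
Refine {q1,q3,q4,q6,q7,q10} on symbol 1: members go to different blocks, giving {q1,q3,q4,q7} and {q6,q10}.
Refine {q8,q9} on symbol 0: members go to different blocks, giving {q8} and {q9}.
On input 0, block {q1,q3,q4,q7} splits into {q1,q7} and {q3,q4}.
Stable partition: {q8} | {q1,q7} | {q0} | {q6,q10} | {q9} | {q3,q4} — 6 equivalence classes.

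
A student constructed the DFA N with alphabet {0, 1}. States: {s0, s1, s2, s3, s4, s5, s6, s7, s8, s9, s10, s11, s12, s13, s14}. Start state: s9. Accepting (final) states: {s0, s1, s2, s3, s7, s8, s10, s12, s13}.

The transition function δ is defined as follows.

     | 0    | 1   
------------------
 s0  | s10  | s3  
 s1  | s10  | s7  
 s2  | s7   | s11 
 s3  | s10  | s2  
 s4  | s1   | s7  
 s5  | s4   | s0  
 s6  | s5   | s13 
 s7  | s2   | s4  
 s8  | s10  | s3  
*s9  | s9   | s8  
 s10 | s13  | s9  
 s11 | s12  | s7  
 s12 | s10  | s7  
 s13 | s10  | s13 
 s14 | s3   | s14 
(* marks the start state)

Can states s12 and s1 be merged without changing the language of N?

Reachable states from the start: {s1,s2,s3,s4,s7,s8,s9,s10,s11,s12,s13}. Unreachable: {s0,s5,s6,s14} — drop them.
Start with accepting vs non-accepting: {s1,s2,s3,s7,s8,s10,s12,s13} | {s4,s9,s11}.
Refine {s1,s2,s3,s7,s8,s10,s12,s13} on symbol 1: members go to different blocks, giving {s1,s3,s8,s12,s13} and {s2,s7,s10}.
Split {s1,s3,s8,s12,s13} by δ(·,1) → {s1,s3,s12} and {s8,s13}.
Split {s4,s9,s11} by δ(·,0) → {s4,s11} and {s9}.
Refine {s2,s7,s10} on symbol 0: members go to different blocks, giving {s2,s7} and {s10}.
Split {s8,s13} by δ(·,1) → {s8} and {s13}.
Stable partition: {s1,s3,s12} | {s4,s11} | {s2,s7} | {s8} | {s9} | {s10} | {s13} — 7 equivalence classes.
s12 and s1 lie in the same block of the stable partition, so they are equivalent — no string distinguishes them.

Yes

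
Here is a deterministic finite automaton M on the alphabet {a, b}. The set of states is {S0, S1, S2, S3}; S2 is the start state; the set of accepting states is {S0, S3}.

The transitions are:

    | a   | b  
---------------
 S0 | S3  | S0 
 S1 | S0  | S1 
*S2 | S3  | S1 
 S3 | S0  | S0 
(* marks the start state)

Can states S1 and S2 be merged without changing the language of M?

Yes

All states are reachable from the start state.
Start with accepting vs non-accepting: {S0,S3} | {S1,S2}.
The partition is now stable with 2 blocks: {S0,S3} | {S1,S2}.
S1 and S2 lie in the same block of the stable partition, so they are equivalent — no string distinguishes them.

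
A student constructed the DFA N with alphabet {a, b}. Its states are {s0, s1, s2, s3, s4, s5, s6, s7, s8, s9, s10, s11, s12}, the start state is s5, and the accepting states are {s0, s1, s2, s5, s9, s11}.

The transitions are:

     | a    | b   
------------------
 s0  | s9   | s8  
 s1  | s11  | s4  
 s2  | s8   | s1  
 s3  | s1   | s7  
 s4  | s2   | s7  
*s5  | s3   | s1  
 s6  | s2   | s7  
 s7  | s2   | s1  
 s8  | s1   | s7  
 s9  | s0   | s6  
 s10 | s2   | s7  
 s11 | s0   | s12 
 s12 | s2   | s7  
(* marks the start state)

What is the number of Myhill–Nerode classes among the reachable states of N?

Reachable states from the start: {s0,s1,s2,s3,s4,s5,s6,s7,s8,s9,s11,s12}. Unreachable: {s10} — drop them.
Start with accepting vs non-accepting: {s0,s1,s2,s5,s9,s11} | {s3,s4,s6,s7,s8,s12}.
Split {s0,s1,s2,s5,s9,s11} by δ(·,a) → {s0,s1,s9,s11} and {s2,s5}.
Split {s3,s4,s6,s7,s8,s12} by δ(·,a) → {s4,s6,s7,s12} and {s3,s8}.
Refine {s0,s1,s9,s11} on symbol b: members go to different blocks, giving {s1,s9,s11} and {s0}.
Refine {s1,s9,s11} on symbol a: members go to different blocks, giving {s9,s11} and {s1}.
Refine {s4,s6,s7,s12} on symbol b: members go to different blocks, giving {s4,s6,s12} and {s7}.
The partition is now stable with 7 blocks: {s9,s11} | {s4,s6,s12} | {s2,s5} | {s3,s8} | {s0} | {s1} | {s7}.

7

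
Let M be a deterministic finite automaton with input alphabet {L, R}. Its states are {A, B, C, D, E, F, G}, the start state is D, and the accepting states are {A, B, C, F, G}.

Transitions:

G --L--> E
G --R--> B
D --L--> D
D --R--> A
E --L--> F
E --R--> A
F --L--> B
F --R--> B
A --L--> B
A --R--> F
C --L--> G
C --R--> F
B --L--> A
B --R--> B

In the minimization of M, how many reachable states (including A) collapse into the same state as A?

Reachable states from the start: {A,B,D,F}. Unreachable: {C,E,G} — drop them.
Start with accepting vs non-accepting: {A,B,F} | {D}.
Stable partition: {A,B,F} | {D} — 2 equivalence classes.
State A belongs to the block {A,B,F}, which has 3 states.

3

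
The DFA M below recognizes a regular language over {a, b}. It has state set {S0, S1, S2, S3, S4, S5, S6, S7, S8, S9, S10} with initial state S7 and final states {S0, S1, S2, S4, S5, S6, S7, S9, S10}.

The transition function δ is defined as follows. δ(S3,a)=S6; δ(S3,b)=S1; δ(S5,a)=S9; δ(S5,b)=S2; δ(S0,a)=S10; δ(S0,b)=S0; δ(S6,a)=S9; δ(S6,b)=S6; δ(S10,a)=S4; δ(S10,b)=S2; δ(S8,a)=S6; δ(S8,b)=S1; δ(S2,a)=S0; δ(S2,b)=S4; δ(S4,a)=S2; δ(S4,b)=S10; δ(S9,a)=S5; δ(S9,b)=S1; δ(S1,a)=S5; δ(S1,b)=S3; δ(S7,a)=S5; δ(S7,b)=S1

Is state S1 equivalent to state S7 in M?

Reachable states from the start: {S0,S1,S2,S3,S4,S5,S6,S7,S9,S10}. Unreachable: {S8} — drop them.
Initial partition by acceptance: {S0,S1,S2,S4,S5,S6,S7,S9,S10} | {S3}.
Split {S0,S1,S2,S4,S5,S6,S7,S9,S10} by δ(·,b) → {S0,S2,S4,S5,S6,S7,S9,S10} and {S1}.
On input b, block {S0,S2,S4,S5,S6,S7,S9,S10} splits into {S0,S2,S4,S5,S6,S10} and {S7,S9}.
Split {S0,S2,S4,S5,S6,S10} by δ(·,a) → {S0,S2,S4,S10} and {S5,S6}.
Refine {S5,S6} on symbol b: members go to different blocks, giving {S5} and {S6}.
Stable partition: {S0,S2,S4,S10} | {S3} | {S1} | {S7,S9} | {S5} | {S6} — 6 equivalence classes.
S1 and S7 end up in different blocks, so they are distinguishable. For instance, the string 'b' is accepted from only S7.

No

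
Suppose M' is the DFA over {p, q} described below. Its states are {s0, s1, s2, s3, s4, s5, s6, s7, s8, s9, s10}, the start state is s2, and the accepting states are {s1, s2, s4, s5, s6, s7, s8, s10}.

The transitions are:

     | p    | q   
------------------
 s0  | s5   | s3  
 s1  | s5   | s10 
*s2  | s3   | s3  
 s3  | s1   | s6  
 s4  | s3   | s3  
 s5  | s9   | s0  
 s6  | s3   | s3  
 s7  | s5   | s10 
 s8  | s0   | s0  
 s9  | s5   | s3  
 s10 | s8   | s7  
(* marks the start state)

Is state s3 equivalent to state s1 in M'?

Reachable states from the start: {s0,s1,s2,s3,s5,s6,s7,s8,s9,s10}. Unreachable: {s4} — drop them.
Start with accepting vs non-accepting: {s1,s2,s5,s6,s7,s8,s10} | {s0,s3,s9}.
On input p, block {s1,s2,s5,s6,s7,s8,s10} splits into {s2,s5,s6,s8} and {s1,s7,s10}.
Refine {s0,s3,s9} on symbol p: members go to different blocks, giving {s0,s9} and {s3}.
Refine {s2,s5,s6,s8} on symbol p: members go to different blocks, giving {s2,s6} and {s5,s8}.
Stable partition: {s2,s6} | {s0,s9} | {s1,s7,s10} | {s3} | {s5,s8} — 5 equivalence classes.
s3 and s1 end up in different blocks, so they are distinguishable. For instance, the string 'ε' is accepted from only s1.

No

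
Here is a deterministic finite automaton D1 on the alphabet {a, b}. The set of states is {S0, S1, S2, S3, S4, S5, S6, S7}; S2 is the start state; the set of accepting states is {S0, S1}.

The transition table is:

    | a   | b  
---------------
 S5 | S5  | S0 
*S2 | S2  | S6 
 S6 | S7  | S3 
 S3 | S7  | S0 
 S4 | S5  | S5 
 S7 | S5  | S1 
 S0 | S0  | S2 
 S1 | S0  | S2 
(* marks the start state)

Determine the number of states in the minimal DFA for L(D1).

Reachable states from the start: {S0,S1,S2,S3,S5,S6,S7}. Unreachable: {S4} — drop them.
P0 = {S0,S1} | {S2,S3,S5,S6,S7}.
Refine {S2,S3,S5,S6,S7} on symbol b: members go to different blocks, giving {S3,S5,S7} and {S2,S6}.
Split {S2,S6} by δ(·,a) → {S2} and {S6}.
No further refinement is possible. Final partition (4 blocks): {S0,S1} | {S3,S5,S7} | {S2} | {S6}.

4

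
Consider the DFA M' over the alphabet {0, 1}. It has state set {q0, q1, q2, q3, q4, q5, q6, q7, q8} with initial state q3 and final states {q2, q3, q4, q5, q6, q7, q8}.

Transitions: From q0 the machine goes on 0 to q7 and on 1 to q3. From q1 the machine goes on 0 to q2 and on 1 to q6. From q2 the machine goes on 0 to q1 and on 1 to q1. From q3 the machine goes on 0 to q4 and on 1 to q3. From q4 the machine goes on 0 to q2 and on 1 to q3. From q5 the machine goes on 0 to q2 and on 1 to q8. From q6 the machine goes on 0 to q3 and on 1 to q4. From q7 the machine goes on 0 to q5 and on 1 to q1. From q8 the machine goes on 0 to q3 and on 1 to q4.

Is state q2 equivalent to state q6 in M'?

Reachable states from the start: {q1,q2,q3,q4,q6}. Unreachable: {q0,q5,q7,q8} — drop them.
Start with accepting vs non-accepting: {q2,q3,q4,q6} | {q1}.
On input 0, block {q2,q3,q4,q6} splits into {q3,q4,q6} and {q2}.
Split {q3,q4,q6} by δ(·,0) → {q3,q6} and {q4}.
On input 0, block {q3,q6} splits into {q3} and {q6}.
Stable partition: {q3} | {q1} | {q2} | {q4} | {q6} — 5 equivalence classes.
q2 and q6 end up in different blocks, so they are distinguishable. For instance, the string '0' is accepted from only q6.

No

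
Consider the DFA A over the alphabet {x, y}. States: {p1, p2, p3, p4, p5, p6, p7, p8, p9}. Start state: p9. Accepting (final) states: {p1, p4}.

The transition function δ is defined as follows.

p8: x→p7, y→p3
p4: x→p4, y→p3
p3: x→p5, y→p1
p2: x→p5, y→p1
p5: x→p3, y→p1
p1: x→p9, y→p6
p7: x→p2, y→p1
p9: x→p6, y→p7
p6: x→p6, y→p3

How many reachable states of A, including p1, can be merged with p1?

1

Reachable states from the start: {p1,p2,p3,p5,p6,p7,p9}. Unreachable: {p4,p8} — drop them.
P0 = {p1} | {p2,p3,p5,p6,p7,p9}.
On input y, block {p2,p3,p5,p6,p7,p9} splits into {p2,p3,p5,p7} and {p6,p9}.
No further refinement is possible. Final partition (3 blocks): {p1} | {p2,p3,p5,p7} | {p6,p9}.
State p1 belongs to the block {p1}, which has 1 states.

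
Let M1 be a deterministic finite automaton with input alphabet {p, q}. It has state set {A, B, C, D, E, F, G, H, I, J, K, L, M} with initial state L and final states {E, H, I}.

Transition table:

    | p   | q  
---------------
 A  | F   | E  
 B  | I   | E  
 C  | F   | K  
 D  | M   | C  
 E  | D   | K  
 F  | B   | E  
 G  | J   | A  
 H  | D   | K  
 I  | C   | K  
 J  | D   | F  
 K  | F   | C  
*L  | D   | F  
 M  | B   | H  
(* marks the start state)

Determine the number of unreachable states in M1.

No path from L leads to A, G, J; the other 10 states are all reachable.

3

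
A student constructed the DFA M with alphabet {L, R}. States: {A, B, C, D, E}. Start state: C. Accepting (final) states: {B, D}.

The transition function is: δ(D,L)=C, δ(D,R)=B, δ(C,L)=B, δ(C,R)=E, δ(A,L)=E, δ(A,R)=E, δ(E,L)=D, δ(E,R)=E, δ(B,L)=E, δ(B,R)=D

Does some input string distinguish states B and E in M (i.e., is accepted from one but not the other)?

Yes

Reachable states from the start: {B,C,D,E}. Unreachable: {A} — drop them.
P0 = {B,D} | {C,E}.
No further refinement is possible. Final partition (2 blocks): {B,D} | {C,E}.
B and E end up in different blocks, so they are distinguishable. For instance, the string 'ε' is accepted from only B.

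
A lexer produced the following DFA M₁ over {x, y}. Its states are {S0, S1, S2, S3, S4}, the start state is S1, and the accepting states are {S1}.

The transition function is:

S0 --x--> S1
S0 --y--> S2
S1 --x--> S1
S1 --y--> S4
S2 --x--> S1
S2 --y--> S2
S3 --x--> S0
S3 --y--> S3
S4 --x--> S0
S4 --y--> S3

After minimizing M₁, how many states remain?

3

All states are reachable from the start state.
Initial partition by acceptance: {S1} | {S0,S2,S3,S4}.
On input x, block {S0,S2,S3,S4} splits into {S0,S2} and {S3,S4}.
The partition is now stable with 3 blocks: {S1} | {S0,S2} | {S3,S4}.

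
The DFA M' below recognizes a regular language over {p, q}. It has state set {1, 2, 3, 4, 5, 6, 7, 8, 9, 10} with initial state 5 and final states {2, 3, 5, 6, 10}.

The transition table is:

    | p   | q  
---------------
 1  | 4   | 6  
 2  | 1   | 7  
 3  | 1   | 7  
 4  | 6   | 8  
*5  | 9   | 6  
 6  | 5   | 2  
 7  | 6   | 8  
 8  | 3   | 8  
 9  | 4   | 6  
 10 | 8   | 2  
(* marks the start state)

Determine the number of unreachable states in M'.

1

No path from 5 leads to 10; the other 9 states are all reachable.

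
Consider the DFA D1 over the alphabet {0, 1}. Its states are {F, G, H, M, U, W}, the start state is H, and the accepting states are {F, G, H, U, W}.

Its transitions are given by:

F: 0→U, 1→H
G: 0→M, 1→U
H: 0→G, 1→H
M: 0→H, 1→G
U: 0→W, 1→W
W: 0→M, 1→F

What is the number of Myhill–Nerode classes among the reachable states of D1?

All states are reachable from the start state.
Start with accepting vs non-accepting: {F,G,H,U,W} | {M}.
Refine {F,G,H,U,W} on symbol 0: members go to different blocks, giving {F,H,U} and {G,W}.
Refine {F,H,U} on symbol 0: members go to different blocks, giving {H,U} and {F}.
Refine {H,U} on symbol 1: members go to different blocks, giving {H} and {U}.
On input 1, block {G,W} splits into {W} and {G}.
The partition is now stable with 6 blocks: {H} | {M} | {W} | {F} | {U} | {G}.

6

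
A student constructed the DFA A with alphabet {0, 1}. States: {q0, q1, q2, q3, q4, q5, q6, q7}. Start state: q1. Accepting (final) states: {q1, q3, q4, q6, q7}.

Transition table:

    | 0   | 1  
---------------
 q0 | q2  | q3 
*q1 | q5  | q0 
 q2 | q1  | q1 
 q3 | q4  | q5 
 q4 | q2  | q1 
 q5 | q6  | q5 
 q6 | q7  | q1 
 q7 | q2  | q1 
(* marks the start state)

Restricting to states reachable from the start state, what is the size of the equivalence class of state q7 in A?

2

Initial partition by acceptance: {q1,q3,q4,q6,q7} | {q0,q2,q5}.
On input 0, block {q1,q3,q4,q6,q7} splits into {q1,q4,q7} and {q3,q6}.
Split {q1,q4,q7} by δ(·,1) → {q4,q7} and {q1}.
Split {q0,q2,q5} by δ(·,0) → {q0} and {q2} and {q5}.
Refine {q3,q6} on symbol 1: members go to different blocks, giving {q3} and {q6}.
Stable partition: {q4,q7} | {q0} | {q3} | {q1} | {q2} | {q5} | {q6} — 7 equivalence classes.
The equivalence class containing q7 is {q4,q7}, of size 2.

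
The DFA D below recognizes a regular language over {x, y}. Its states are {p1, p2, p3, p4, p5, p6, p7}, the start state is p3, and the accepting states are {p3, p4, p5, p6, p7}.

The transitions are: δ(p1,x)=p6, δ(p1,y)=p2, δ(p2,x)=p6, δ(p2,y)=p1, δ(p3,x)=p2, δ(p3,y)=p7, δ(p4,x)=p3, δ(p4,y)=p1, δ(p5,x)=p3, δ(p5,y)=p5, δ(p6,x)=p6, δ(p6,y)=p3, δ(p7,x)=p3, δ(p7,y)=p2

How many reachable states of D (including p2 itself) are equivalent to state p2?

First remove the unreachable states {p4,p5}; 5 states remain.
Start with accepting vs non-accepting: {p3,p6,p7} | {p1,p2}.
Split {p3,p6,p7} by δ(·,x) → {p6,p7} and {p3}.
Split {p6,p7} by δ(·,x) → {p6} and {p7}.
No further refinement is possible. Final partition (4 blocks): {p6} | {p1,p2} | {p3} | {p7}.
The equivalence class containing p2 is {p1,p2}, of size 2.

2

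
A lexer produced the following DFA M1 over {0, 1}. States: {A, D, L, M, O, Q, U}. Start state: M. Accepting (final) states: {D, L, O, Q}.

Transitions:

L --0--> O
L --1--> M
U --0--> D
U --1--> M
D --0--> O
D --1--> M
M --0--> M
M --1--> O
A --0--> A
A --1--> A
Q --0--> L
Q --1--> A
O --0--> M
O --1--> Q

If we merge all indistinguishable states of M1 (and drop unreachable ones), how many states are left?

States {D,U} cannot be reached from the start state, so discard them.
P0 = {L,O,Q} | {A,M}.
On input 0, block {L,O,Q} splits into {L,Q} and {O}.
Split {L,Q} by δ(·,0) → {Q} and {L}.
On input 1, block {A,M} splits into {A} and {M}.
The partition is now stable with 5 blocks: {Q} | {A} | {O} | {L} | {M}.

5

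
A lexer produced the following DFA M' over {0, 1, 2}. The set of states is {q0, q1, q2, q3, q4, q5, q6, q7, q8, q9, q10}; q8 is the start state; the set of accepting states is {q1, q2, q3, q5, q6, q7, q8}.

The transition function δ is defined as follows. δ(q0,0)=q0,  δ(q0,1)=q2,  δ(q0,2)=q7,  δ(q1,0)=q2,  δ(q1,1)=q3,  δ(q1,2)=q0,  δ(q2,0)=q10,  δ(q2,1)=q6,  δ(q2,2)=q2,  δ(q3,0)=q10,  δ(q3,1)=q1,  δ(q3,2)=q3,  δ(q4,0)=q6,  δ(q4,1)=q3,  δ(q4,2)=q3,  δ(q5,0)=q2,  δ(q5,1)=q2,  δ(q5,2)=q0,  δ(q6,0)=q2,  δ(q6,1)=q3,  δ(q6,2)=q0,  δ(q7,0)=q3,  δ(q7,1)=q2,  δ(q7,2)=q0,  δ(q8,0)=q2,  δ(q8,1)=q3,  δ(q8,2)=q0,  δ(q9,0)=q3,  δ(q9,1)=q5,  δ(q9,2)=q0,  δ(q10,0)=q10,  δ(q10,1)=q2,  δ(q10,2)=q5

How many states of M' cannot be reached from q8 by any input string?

BFS from q8 reaches {q0, q1, q2, q3, q5, q6, q7, q8, q10}; the 2 state(s) q4, q9 are never visited.

2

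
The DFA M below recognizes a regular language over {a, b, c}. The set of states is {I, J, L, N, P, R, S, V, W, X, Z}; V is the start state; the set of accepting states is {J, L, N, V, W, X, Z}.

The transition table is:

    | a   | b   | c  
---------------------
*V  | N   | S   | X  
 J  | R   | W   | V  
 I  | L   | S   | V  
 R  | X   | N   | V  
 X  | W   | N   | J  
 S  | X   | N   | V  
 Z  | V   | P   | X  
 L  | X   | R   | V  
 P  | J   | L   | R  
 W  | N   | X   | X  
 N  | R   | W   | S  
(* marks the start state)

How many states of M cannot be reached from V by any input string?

No path from V leads to I, L, P, Z; the other 7 states are all reachable.

4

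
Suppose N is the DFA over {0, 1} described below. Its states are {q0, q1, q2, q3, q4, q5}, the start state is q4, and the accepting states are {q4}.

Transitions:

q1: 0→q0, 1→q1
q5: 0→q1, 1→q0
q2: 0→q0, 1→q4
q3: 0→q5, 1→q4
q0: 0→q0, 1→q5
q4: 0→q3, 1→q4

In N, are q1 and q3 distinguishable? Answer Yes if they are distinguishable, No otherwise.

Yes

First remove the unreachable states {q2}; 5 states remain.
P0 = {q4} | {q0,q1,q3,q5}.
On input 1, block {q0,q1,q3,q5} splits into {q0,q1,q5} and {q3}.
No further refinement is possible. Final partition (3 blocks): {q4} | {q0,q1,q5} | {q3}.
q1 and q3 end up in different blocks, so they are distinguishable. For instance, the string '1' is accepted from only q3.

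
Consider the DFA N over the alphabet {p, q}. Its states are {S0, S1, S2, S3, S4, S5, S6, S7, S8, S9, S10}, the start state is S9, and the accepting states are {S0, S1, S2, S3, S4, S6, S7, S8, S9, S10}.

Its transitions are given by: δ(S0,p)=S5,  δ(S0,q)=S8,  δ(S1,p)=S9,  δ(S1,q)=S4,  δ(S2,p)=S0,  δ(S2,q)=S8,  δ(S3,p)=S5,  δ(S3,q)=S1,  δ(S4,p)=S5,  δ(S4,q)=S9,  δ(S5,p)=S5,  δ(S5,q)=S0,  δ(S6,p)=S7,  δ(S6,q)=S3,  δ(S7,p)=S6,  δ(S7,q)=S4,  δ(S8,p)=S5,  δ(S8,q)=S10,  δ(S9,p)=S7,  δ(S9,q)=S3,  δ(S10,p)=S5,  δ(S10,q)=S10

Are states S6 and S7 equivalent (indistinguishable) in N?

Yes

First remove the unreachable states {S2}; 10 states remain.
P0 = {S0,S1,S3,S4,S6,S7,S8,S9,S10} | {S5}.
Refine {S0,S1,S3,S4,S6,S7,S8,S9,S10} on symbol p: members go to different blocks, giving {S0,S3,S4,S8,S10} and {S1,S6,S7,S9}.
On input q, block {S0,S3,S4,S8,S10} splits into {S0,S8,S10} and {S3,S4}.
Stable partition: {S0,S8,S10} | {S5} | {S1,S6,S7,S9} | {S3,S4} — 4 equivalence classes.
S6 and S7 lie in the same block of the stable partition, so they are equivalent — no string distinguishes them.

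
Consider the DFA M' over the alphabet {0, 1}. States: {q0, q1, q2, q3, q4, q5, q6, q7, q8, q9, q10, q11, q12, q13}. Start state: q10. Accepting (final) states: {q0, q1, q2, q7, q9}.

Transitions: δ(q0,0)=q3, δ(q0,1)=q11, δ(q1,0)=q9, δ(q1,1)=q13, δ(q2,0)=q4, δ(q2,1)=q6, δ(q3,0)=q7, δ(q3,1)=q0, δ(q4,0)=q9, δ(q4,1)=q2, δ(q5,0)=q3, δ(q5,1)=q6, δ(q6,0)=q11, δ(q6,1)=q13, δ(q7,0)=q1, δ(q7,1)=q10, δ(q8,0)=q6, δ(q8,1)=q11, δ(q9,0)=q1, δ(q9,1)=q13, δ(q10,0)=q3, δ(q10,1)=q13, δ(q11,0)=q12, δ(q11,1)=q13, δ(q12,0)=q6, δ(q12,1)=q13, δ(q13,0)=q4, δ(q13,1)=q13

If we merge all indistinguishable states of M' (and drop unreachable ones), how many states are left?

5

Reachable states from the start: {q0,q1,q2,q3,q4,q6,q7,q9,q10,q11,q12,q13}. Unreachable: {q5,q8} — drop them.
Start with accepting vs non-accepting: {q0,q1,q2,q7,q9} | {q3,q4,q6,q10,q11,q12,q13}.
Split {q0,q1,q2,q7,q9} by δ(·,0) → {q1,q7,q9} and {q0,q2}.
Refine {q3,q4,q6,q10,q11,q12,q13} on symbol 0: members go to different blocks, giving {q6,q10,q11,q12,q13} and {q3,q4}.
Refine {q6,q10,q11,q12,q13} on symbol 0: members go to different blocks, giving {q6,q11,q12} and {q10,q13}.
Stable partition: {q1,q7,q9} | {q6,q11,q12} | {q0,q2} | {q3,q4} | {q10,q13} — 5 equivalence classes.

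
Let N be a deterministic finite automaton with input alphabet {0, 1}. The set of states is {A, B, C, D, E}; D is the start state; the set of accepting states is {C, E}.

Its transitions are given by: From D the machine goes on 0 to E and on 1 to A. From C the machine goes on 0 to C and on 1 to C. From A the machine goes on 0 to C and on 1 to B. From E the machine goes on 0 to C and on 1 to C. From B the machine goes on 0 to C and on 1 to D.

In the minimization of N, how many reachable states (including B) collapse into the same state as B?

3

Start with accepting vs non-accepting: {C,E} | {A,B,D}.
The partition is now stable with 2 blocks: {C,E} | {A,B,D}.
State B belongs to the block {A,B,D}, which has 3 states.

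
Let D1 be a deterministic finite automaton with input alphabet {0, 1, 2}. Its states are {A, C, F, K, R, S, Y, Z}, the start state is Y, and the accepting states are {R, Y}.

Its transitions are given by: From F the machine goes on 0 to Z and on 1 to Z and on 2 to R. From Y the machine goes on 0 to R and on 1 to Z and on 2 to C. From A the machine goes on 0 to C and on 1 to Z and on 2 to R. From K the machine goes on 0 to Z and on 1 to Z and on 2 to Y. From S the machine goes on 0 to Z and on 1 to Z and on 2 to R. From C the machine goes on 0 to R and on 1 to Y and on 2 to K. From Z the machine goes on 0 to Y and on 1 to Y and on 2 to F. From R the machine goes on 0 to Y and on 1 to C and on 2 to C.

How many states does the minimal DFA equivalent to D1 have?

Reachable states from the start: {C,F,K,R,Y,Z}. Unreachable: {A,S} — drop them.
Start with accepting vs non-accepting: {R,Y} | {C,F,K,Z}.
Split {C,F,K,Z} by δ(·,0) → {F,K} and {C,Z}.
No further refinement is possible. Final partition (3 blocks): {R,Y} | {F,K} | {C,Z}.

3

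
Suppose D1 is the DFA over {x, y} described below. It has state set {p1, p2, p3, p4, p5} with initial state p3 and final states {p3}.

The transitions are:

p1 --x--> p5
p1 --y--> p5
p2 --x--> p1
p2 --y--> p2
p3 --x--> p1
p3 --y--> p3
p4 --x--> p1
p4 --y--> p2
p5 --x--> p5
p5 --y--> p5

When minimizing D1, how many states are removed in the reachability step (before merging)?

BFS from p3 reaches {p1, p3, p5}; the 2 state(s) p2, p4 are never visited.

2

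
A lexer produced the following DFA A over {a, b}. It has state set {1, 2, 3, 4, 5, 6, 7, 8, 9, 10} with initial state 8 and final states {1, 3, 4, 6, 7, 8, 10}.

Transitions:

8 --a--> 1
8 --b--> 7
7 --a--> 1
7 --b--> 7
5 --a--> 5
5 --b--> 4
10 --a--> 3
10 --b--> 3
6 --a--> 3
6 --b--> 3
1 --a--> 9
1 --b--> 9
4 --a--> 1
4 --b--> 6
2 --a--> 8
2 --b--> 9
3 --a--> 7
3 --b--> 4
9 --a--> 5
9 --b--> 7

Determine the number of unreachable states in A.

2

BFS from 8 reaches {1, 3, 4, 5, 6, 7, 8, 9}; the 2 state(s) 2, 10 are never visited.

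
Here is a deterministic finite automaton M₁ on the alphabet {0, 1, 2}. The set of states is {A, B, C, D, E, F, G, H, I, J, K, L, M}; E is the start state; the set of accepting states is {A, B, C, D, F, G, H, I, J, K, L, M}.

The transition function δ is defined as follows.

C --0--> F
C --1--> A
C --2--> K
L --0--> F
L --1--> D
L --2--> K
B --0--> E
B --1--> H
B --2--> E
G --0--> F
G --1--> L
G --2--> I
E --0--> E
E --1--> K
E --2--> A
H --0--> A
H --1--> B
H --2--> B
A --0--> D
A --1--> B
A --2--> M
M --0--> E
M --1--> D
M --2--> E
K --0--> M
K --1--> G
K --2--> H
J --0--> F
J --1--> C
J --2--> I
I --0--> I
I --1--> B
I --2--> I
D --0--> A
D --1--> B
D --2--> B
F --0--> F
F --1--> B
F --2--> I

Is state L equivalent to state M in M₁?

Reachable states from the start: {A,B,D,E,F,G,H,I,K,L,M}. Unreachable: {C,J} — drop them.
Start with accepting vs non-accepting: {A,B,D,F,G,H,I,K,L,M} | {E}.
On input 0, block {A,B,D,F,G,H,I,K,L,M} splits into {A,D,F,G,H,I,K,L} and {B,M}.
On input 0, block {A,D,F,G,H,I,K,L} splits into {A,D,F,G,H,I,L} and {K}.
On input 1, block {A,D,F,G,H,I,L} splits into {A,D,F,H,I} and {G,L}.
Split {A,D,F,H,I} by δ(·,2) → {A,D,H} and {F,I}.
Refine {G,L} on symbol 1: members go to different blocks, giving {G} and {L}.
The partition is now stable with 7 blocks: {A,D,H} | {E} | {B,M} | {K} | {G} | {F,I} | {L}.
L and M end up in different blocks, so they are distinguishable. For instance, the string '0' is accepted from only L.

No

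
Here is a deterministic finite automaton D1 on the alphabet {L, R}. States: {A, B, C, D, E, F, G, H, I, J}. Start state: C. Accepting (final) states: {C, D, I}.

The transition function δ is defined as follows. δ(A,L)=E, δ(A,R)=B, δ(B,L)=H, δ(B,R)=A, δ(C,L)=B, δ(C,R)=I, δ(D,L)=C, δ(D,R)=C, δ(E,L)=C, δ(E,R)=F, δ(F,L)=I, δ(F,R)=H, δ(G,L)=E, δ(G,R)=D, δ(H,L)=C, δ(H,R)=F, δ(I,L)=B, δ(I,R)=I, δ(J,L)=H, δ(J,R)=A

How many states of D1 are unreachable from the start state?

BFS from C reaches {A, B, C, E, F, H, I}; the 3 state(s) D, G, J are never visited.

3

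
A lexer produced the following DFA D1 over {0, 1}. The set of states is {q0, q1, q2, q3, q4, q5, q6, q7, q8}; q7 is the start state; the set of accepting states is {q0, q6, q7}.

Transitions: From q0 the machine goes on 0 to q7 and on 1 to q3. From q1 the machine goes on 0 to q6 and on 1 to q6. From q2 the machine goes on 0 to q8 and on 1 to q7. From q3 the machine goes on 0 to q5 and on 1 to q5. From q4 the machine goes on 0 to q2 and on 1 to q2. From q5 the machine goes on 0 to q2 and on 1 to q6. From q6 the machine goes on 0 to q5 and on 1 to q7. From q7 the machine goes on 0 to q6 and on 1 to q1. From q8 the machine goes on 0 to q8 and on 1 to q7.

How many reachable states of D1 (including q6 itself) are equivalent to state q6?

First remove the unreachable states {q0,q3,q4}; 6 states remain.
P0 = {q6,q7} | {q1,q2,q5,q8}.
On input 0, block {q6,q7} splits into {q6} and {q7}.
On input 0, block {q1,q2,q5,q8} splits into {q2,q5,q8} and {q1}.
Split {q2,q5,q8} by δ(·,1) → {q2,q8} and {q5}.
Stable partition: {q6} | {q2,q8} | {q7} | {q1} | {q5} — 5 equivalence classes.
State q6 belongs to the block {q6}, which has 1 states.

1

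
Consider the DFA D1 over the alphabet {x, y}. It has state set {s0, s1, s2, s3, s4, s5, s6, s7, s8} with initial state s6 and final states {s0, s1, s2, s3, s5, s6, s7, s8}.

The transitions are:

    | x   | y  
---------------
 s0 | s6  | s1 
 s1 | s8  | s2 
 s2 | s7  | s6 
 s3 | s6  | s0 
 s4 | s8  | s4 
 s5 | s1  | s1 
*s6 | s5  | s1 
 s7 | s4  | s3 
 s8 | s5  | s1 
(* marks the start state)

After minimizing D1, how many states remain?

8

Every state is reachable, so we keep all 9.
Initial partition by acceptance: {s0,s1,s2,s3,s5,s6,s7,s8} | {s4}.
Refine {s0,s1,s2,s3,s5,s6,s7,s8} on symbol x: members go to different blocks, giving {s0,s1,s2,s3,s5,s6,s8} and {s7}.
On input x, block {s0,s1,s2,s3,s5,s6,s8} splits into {s0,s1,s3,s5,s6,s8} and {s2}.
Split {s0,s1,s3,s5,s6,s8} by δ(·,y) → {s0,s3,s5,s6,s8} and {s1}.
Split {s0,s3,s5,s6,s8} by δ(·,x) → {s0,s3,s6,s8} and {s5}.
Refine {s0,s3,s6,s8} on symbol x: members go to different blocks, giving {s0,s3} and {s6,s8}.
Refine {s0,s3} on symbol y: members go to different blocks, giving {s0} and {s3}.
Stable partition: {s0} | {s4} | {s7} | {s2} | {s1} | {s5} | {s6,s8} | {s3} — 8 equivalence classes.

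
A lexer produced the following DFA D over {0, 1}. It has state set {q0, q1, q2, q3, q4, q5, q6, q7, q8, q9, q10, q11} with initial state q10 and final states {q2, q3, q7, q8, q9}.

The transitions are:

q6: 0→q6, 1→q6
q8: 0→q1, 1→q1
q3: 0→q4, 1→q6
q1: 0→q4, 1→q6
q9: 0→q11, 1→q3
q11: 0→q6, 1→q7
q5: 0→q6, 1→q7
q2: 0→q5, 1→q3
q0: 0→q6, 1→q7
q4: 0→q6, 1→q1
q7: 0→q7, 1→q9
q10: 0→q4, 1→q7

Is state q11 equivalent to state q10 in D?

Reachable states from the start: {q1,q3,q4,q6,q7,q9,q10,q11}. Unreachable: {q0,q2,q5,q8} — drop them.
Initial partition by acceptance: {q3,q7,q9} | {q1,q4,q6,q10,q11}.
On input 0, block {q3,q7,q9} splits into {q3,q9} and {q7}.
Refine {q3,q9} on symbol 1: members go to different blocks, giving {q3} and {q9}.
Refine {q1,q4,q6,q10,q11} on symbol 1: members go to different blocks, giving {q1,q4,q6} and {q10,q11}.
The partition is now stable with 5 blocks: {q3} | {q1,q4,q6} | {q7} | {q9} | {q10,q11}.
q11 and q10 lie in the same block of the stable partition, so they are equivalent — no string distinguishes them.

Yes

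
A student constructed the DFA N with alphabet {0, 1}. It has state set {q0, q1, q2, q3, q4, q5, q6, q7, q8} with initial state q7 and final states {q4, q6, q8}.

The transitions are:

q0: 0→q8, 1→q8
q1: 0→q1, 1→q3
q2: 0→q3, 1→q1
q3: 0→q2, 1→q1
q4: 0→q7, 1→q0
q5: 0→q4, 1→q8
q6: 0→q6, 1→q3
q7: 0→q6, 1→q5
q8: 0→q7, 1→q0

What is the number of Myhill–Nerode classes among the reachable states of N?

Start with accepting vs non-accepting: {q4,q6,q8} | {q0,q1,q2,q3,q5,q7}.
On input 0, block {q4,q6,q8} splits into {q4,q8} and {q6}.
On input 0, block {q0,q1,q2,q3,q5,q7} splits into {q1,q2,q3} and {q0,q5} and {q7}.
The partition is now stable with 5 blocks: {q4,q8} | {q1,q2,q3} | {q6} | {q0,q5} | {q7}.

5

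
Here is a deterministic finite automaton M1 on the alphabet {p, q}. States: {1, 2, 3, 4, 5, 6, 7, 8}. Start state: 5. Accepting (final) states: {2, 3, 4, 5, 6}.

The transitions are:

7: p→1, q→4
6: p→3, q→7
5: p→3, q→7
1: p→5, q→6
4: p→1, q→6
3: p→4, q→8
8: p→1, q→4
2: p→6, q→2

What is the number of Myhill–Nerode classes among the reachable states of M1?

5

Reachable states from the start: {1,3,4,5,6,7,8}. Unreachable: {2} — drop them.
Start with accepting vs non-accepting: {3,4,5,6} | {1,7,8}.
On input p, block {3,4,5,6} splits into {3,5,6} and {4}.
Split {3,5,6} by δ(·,p) → {5,6} and {3}.
On input p, block {1,7,8} splits into {7,8} and {1}.
The partition is now stable with 5 blocks: {5,6} | {7,8} | {4} | {3} | {1}.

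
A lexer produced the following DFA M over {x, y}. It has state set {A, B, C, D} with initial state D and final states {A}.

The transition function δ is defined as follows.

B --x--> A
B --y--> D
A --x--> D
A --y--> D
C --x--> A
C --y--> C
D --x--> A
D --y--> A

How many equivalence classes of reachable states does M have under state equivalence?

2

Reachable states from the start: {A,D}. Unreachable: {B,C} — drop them.
Start with accepting vs non-accepting: {A} | {D}.
The partition is now stable with 2 blocks: {A} | {D}.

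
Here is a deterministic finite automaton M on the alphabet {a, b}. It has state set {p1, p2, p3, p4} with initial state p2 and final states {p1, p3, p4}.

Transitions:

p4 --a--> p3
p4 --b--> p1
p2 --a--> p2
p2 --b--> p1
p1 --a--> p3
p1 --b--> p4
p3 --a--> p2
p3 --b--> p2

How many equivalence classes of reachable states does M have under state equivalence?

3

Start with accepting vs non-accepting: {p1,p3,p4} | {p2}.
Split {p1,p3,p4} by δ(·,a) → {p1,p4} and {p3}.
No further refinement is possible. Final partition (3 blocks): {p1,p4} | {p2} | {p3}.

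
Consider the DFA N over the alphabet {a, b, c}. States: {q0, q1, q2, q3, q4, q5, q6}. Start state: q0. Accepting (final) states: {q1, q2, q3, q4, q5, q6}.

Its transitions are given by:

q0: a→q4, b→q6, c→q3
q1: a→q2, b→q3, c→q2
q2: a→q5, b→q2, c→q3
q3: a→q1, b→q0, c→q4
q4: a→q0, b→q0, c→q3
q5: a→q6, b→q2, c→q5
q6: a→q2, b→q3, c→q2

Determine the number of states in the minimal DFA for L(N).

6

Every state is reachable, so we keep all 7.
Start with accepting vs non-accepting: {q1,q2,q3,q4,q5,q6} | {q0}.
Split {q1,q2,q3,q4,q5,q6} by δ(·,a) → {q1,q2,q3,q5,q6} and {q4}.
Refine {q1,q2,q3,q5,q6} on symbol b: members go to different blocks, giving {q1,q2,q5,q6} and {q3}.
Refine {q1,q2,q5,q6} on symbol b: members go to different blocks, giving {q1,q6} and {q2,q5}.
Refine {q2,q5} on symbol a: members go to different blocks, giving {q2} and {q5}.
The partition is now stable with 6 blocks: {q1,q6} | {q0} | {q4} | {q3} | {q2} | {q5}.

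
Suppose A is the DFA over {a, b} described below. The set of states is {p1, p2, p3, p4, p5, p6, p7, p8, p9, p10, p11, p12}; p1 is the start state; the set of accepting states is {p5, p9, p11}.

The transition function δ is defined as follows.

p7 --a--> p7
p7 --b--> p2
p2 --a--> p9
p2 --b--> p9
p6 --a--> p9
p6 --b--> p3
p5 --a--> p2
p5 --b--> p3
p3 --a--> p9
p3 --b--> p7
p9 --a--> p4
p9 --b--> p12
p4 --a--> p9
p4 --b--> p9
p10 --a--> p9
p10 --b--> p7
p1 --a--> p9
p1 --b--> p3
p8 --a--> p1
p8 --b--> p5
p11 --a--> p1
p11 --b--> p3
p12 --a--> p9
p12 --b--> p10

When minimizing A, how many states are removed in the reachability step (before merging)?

4

BFS from p1 reaches {p1, p2, p3, p4, p7, p9, p10, p12}; the 4 state(s) p5, p6, p8, p11 are never visited.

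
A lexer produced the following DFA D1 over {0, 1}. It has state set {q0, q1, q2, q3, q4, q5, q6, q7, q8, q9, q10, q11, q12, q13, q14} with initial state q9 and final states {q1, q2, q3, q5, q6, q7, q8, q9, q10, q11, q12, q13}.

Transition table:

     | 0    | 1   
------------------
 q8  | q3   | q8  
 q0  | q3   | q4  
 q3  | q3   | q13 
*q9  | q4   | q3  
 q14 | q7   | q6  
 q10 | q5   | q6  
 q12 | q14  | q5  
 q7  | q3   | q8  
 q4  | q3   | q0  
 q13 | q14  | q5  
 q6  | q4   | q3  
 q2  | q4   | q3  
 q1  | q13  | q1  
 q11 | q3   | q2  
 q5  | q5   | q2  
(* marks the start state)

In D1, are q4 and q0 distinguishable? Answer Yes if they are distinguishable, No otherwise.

Reachable states from the start: {q0,q2,q3,q4,q5,q6,q7,q8,q9,q13,q14}. Unreachable: {q1,q10,q11,q12} — drop them.
P0 = {q2,q3,q5,q6,q7,q8,q9,q13} | {q0,q4,q14}.
On input 0, block {q2,q3,q5,q6,q7,q8,q9,q13} splits into {q2,q6,q9,q13} and {q3,q5,q7,q8}.
Refine {q0,q4,q14} on symbol 1: members go to different blocks, giving {q0,q4} and {q14}.
On input 0, block {q2,q6,q9,q13} splits into {q2,q6,q9} and {q13}.
Split {q3,q5,q7,q8} by δ(·,1) → {q7,q8} and {q3} and {q5}.
The partition is now stable with 7 blocks: {q2,q6,q9} | {q0,q4} | {q7,q8} | {q14} | {q13} | {q3} | {q5}.
q4 and q0 lie in the same block of the stable partition, so they are equivalent — no string distinguishes them.

No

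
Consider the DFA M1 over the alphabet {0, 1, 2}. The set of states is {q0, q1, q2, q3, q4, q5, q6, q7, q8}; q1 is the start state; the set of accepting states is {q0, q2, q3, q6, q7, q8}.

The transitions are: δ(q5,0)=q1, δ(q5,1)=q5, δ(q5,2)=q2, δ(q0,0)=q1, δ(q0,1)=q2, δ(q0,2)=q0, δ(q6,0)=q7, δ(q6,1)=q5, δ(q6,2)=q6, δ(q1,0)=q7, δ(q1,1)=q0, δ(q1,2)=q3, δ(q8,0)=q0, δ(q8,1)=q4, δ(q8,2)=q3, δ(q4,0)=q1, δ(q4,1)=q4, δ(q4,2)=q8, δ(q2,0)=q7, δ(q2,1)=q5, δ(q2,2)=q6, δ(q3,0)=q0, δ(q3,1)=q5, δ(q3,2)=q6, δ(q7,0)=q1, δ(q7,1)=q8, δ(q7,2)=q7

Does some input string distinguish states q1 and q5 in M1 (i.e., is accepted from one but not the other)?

Initial partition by acceptance: {q0,q2,q3,q6,q7,q8} | {q1,q4,q5}.
On input 0, block {q0,q2,q3,q6,q7,q8} splits into {q2,q3,q6,q8} and {q0,q7}.
Refine {q1,q4,q5} on symbol 0: members go to different blocks, giving {q4,q5} and {q1}.
The partition is now stable with 4 blocks: {q2,q3,q6,q8} | {q4,q5} | {q0,q7} | {q1}.
q1 and q5 end up in different blocks, so they are distinguishable. For instance, the string '0' is accepted from only q1.

Yes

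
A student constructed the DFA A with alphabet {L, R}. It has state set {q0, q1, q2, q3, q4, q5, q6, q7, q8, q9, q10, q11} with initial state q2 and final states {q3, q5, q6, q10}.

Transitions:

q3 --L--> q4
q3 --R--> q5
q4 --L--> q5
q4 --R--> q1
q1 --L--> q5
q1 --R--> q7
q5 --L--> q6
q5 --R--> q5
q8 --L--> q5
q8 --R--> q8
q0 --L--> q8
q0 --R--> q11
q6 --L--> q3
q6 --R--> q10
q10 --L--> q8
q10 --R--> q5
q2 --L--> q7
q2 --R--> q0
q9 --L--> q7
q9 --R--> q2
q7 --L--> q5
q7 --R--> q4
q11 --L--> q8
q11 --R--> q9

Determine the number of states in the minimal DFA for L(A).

All states are reachable from the start state.
P0 = {q3,q5,q6,q10} | {q0,q1,q2,q4,q7,q8,q9,q11}.
Split {q3,q5,q6,q10} by δ(·,L) → {q3,q10} and {q5,q6}.
Refine {q0,q1,q2,q4,q7,q8,q9,q11} on symbol L: members go to different blocks, giving {q0,q2,q9,q11} and {q1,q4,q7,q8}.
Refine {q5,q6} on symbol L: members go to different blocks, giving {q5} and {q6}.
Stable partition: {q3,q10} | {q0,q2,q9,q11} | {q5} | {q1,q4,q7,q8} | {q6} — 5 equivalence classes.

5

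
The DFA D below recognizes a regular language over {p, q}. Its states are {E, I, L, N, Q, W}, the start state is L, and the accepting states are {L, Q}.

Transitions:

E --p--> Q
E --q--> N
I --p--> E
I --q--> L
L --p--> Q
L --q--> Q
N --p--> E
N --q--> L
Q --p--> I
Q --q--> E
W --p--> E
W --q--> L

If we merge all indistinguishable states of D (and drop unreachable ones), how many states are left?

4

First remove the unreachable states {W}; 5 states remain.
P0 = {L,Q} | {E,I,N}.
Split {L,Q} by δ(·,p) → {Q} and {L}.
Refine {E,I,N} on symbol p: members go to different blocks, giving {I,N} and {E}.
Stable partition: {Q} | {I,N} | {L} | {E} — 4 equivalence classes.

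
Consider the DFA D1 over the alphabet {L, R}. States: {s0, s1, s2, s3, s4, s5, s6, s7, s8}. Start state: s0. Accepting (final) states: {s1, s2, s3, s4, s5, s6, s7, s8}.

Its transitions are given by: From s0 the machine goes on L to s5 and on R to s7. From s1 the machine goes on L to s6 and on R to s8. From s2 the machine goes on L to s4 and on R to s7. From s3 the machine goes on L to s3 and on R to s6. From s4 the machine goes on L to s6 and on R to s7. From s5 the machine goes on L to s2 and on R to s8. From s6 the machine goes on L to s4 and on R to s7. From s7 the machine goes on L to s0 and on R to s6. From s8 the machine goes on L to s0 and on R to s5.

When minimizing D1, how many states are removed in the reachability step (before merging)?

Starting at s0 and following transitions, the reachable set is {s0, s2, s4, s5, s6, s7, s8}. That leaves s1, s3 unreachable — 2 in total.

2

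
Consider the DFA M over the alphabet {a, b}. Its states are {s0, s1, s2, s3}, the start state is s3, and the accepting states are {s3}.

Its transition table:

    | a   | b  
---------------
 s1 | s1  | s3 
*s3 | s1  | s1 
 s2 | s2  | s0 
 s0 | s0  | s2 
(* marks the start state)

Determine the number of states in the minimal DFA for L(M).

States {s0,s2} cannot be reached from the start state, so discard them.
Initial partition by acceptance: {s3} | {s1}.
The partition is now stable with 2 blocks: {s3} | {s1}.

2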